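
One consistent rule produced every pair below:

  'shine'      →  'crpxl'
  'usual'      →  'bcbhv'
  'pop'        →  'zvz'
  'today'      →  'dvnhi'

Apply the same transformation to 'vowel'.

fvglv

The rule splits by letter class: vowels +7, consonants +10.
For vowel: v(cons)+10=f, o(vowel)+7=v, w(cons)+10=g, e(vowel)+7=l, l(cons)+10=v.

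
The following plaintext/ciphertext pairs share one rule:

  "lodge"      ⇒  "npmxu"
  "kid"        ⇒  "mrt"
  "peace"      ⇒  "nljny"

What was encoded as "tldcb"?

Two steps: reverse the string, then apply a Caesar shift of +9.
Decoding tldcb: shift back: t−9=k, l−9=c, d−9=u, c−9=t, b−9=s → kcuts; then reverse → stuck.

stuck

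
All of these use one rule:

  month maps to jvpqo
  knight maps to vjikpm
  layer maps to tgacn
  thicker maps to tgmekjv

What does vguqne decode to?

closet

Two steps: reverse the string, then apply a Caesar shift of +2.
Reversing it on vguqne: shift back: v−2=t, g−2=e, u−2=s, q−2=o, n−2=l, e−2=c → tesolc; then reverse → closet.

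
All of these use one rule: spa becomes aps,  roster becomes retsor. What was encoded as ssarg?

grass

The output letters match the input read backwards: spa reversed is aps. The word is simply reversed.
Decoding ssarg: then reverse → grass.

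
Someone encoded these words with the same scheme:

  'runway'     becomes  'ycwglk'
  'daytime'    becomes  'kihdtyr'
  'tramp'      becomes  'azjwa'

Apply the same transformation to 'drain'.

The shift increases by 1 at each position, starting from +7: 7, 8, 9, ….
For drain: d+7=k, r+8=z, a+9=j, i+10=s, n+11=y.

kzjsy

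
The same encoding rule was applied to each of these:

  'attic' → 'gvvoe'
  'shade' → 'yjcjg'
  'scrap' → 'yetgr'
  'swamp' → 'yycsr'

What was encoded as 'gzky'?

Shifts by position in attic: pos 0: a→g (+6), pos 1: t→v (+2), pos 2: t→v (+2), pos 3: i→o (+6), pos 4: c→e (+2) — repeating every 3. A repeating key of period 3 is used — shifts +6, +2, +2 over and over.
Undoing it on gzky: g−6=a, z−2=x, k−2=i, y−6=s.

axis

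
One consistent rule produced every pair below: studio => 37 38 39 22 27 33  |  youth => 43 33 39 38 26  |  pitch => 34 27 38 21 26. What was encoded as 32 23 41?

s is letter #19 and maps to 37: an offset of 18. Letters become their 1-based position plus 18 (so a→19, b→20, …).
Reversing it on 32 23 41: 32→(32−18)÷1=14=n, 23→(23−18)÷1=5=e, 41→(41−18)÷1=23=w.

new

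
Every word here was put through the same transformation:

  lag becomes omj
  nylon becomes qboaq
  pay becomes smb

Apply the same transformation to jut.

mgw

Two shifts are in play — +12 for a/e/i/o/u, +3 for every other letter.
On jut: j(cons)+3=m, u(vowel)+12=g, t(cons)+3=w.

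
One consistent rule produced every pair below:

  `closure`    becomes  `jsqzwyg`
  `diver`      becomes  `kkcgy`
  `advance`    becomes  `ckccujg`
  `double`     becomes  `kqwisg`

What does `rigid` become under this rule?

yknkk

The shift depends on letter class: consonant c→j is +7, but vowel o→q is +2. Two shifts are in play — +2 for a/e/i/o/u, +7 for every other letter.
On rigid: r(cons)+7=y, i(vowel)+2=k, g(cons)+7=n, i(vowel)+2=k, d(cons)+7=k.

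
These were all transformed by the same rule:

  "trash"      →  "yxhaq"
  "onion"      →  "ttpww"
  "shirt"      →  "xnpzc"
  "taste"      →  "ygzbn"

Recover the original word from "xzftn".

style

In trash: t→y is +5, r→x is +6, a→h is +7, s→a is +8 — the shift increases by 1 each position. Each letter shifts forward by (position + 5), i.e. 5, 6, 7, … — the shift grows by one for each successive letter.
Decoding xzftn: x−5=s, z−6=t, f−7=y, t−8=l, n−9=e.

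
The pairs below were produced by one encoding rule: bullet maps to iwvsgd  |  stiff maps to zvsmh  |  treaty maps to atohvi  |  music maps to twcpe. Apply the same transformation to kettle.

A repeating key of period 3 is used — shifts +7, +2, +10 over and over.
For kettle: k+7=r, e+2=g, t+10=d, t+7=a, l+2=n, e+10=o.

rgdano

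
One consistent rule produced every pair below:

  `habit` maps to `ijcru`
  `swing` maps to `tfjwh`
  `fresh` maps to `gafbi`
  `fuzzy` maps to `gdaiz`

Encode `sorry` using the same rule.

txsaz

Shifts by position in habit: pos 0: h→i (+1), pos 1: a→j (+9), pos 2: b→c (+1), pos 3: i→r (+9) — repeating every 2. The shifts repeat in a cycle of length 2: positions 0,1,… shift by +1, +9, then the pattern repeats.
On sorry: s+1=t, o+9=x, r+1=s, r+9=a, y+1=z.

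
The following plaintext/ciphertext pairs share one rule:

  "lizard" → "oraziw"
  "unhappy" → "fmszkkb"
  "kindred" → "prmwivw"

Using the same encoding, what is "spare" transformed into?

Each pair mirrors across the alphabet (l↔o, i↔r, z↔a): positions sum to 25. Letters are reflected about the middle of the alphabet (position → 25−position): Atbash.
Applying it to spare: s↔h, p↔k, a↔z, r↔i, e↔v.

hkziv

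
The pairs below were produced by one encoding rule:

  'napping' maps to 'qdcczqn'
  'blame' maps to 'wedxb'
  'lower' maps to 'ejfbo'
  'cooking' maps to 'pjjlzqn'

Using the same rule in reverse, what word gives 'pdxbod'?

n(13)→q(16) and a(0)→d(3) fit y≡19x+3 (mod 26); the inverse of 19 mod 26 is 11. This is an affine cipher: with a=0,…,z=25, each position x becomes (19x+3) mod 26.
Decoding pdxbod: p(15)→11·(15−3)≡2=c; d(3)→11·(3−3)≡0=a; x(23)→11·(23−3)≡12=m; b(1)→11·(1−3)≡4=e; o(14)→11·(14−3)≡17=r; d(3)→11·(3−3)≡0=a (all mod 26).

camera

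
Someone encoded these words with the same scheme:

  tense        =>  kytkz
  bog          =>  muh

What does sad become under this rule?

jgy

The output letters match the input read backwards, each shifted +6: tense reversed is esnet. Two steps: reverse the string, then apply a Caesar shift of +6.
Applying it to sad: reverse → das; then shift: d+6=j, a+6=g, s+6=y.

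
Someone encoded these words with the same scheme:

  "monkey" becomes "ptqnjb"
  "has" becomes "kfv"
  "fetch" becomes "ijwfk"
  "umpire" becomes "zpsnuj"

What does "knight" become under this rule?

nqnjkw

The rule splits by letter class: vowels +5, consonants +3.
For knight: k(cons)+3=n, n(cons)+3=q, i(vowel)+5=n, g(cons)+3=j, h(cons)+3=k, t(cons)+3=w.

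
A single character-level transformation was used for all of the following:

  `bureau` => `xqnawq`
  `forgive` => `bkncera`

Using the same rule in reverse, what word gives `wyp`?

Compare letters: b→x is +22, u→q is +22, r→n is +22 — a constant shift. Each letter is shifted forward by 22 in the alphabet (a Caesar shift of +22).
Decoding wyp: w−22=a, y−22=c, p−22=t.

act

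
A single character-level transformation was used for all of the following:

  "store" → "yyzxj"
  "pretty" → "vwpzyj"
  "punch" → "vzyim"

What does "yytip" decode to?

Shifts by position in store: pos 0: s→y (+6), pos 1: t→y (+5), pos 2: o→z (+11), pos 3: r→x (+6), pos 4: e→j (+5) — repeating every 3. A repeating key of period 3 is used — shifts +6, +5, +11 over and over.
Reversing it on yytip: y−6=s, y−5=t, t−11=i, i−6=c, p−5=k.

stick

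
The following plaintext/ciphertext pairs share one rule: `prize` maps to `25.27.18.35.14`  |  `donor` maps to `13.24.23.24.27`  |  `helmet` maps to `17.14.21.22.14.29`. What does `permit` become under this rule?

Letters become their 1-based position plus 9 (so a→10, b→11, …).
Applying it to permit: p=16→25, e=5→14, r=18→27, m=13→22, i=9→18, t=20→29.

25.14.27.22.18.29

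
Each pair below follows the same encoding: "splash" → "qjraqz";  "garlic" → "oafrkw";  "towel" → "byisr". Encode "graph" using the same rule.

s(18)→q(16) and p(15)→j(9) fit y≡11x+0 (mod 26); the inverse of 11 mod 26 is 19. Treating letters as 0–25, the rule is x ↦ 11x + 0 (mod 26).
On graph: g(6)→11·6+0≡14=o; r(17)→11·17+0≡5=f; a(0)→11·0+0≡0=a; p(15)→11·15+0≡9=j; h(7)→11·7+0≡25=z (all mod 26).

ofajz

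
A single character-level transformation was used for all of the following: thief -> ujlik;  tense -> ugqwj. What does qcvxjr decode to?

pastel

In thief: t→u is +1, h→j is +2, i→l is +3, e→i is +4 — the shift increases by 1 each position. Letter i (0-indexed) is shifted by i+1, so successive shifts are 1, 2, 3, ….
Undoing it on qcvxjr: q−1=p, c−2=a, v−3=s, x−4=t, j−5=e, r−6=l.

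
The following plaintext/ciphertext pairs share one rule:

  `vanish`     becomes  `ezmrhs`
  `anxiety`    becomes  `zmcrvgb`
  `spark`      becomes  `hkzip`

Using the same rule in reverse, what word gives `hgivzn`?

Each pair mirrors across the alphabet (v↔e, a↔z, n↔m): positions sum to 25. Each letter is replaced by its mirror in the alphabet: a↔z, b↔y, c↔x, and so on (the Atbash cipher).
Decoding hgivzn: h↔s, g↔t, i↔r, v↔e, z↔a, n↔m.

stream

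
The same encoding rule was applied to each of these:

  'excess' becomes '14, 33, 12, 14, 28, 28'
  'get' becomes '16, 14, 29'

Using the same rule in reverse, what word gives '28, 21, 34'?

sly

e is letter #5 and maps to 14: an offset of 9. The number is (letter's place in the alphabet, a=1) + 9.
Decoding 28, 21, 34: 28→(28−9)÷1=19=s, 21→(21−9)÷1=12=l, 34→(34−9)÷1=25=y.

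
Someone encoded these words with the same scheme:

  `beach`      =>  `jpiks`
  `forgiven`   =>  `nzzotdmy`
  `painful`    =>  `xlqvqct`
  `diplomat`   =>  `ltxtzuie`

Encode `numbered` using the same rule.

The shifts repeat in a cycle of length 3: positions 0,1,… shift by +8, +11, +8, then the pattern repeats.
Applying it to numbered: n+8=v, u+11=f, m+8=u, b+8=j, e+11=p, r+8=z, e+8=m, d+11=o.

vfujpzmo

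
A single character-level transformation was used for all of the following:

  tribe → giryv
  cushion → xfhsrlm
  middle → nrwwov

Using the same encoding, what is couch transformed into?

Each pair mirrors across the alphabet (t↔g, r↔i, i↔r): positions sum to 25. Letters are reflected about the middle of the alphabet (position → 25−position): Atbash.
Applying it to couch: c↔x, o↔l, u↔f, c↔x, h↔s.

xlfxs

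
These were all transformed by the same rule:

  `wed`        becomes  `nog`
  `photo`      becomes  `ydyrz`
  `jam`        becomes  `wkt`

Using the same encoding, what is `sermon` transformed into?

The output letters match the input read backwards, each shifted +10: wed reversed is dew. The word is reversed, then every letter is shifted forward by 10.
On sermon: reverse → nomres; then shift: n+10=x, o+10=y, m+10=w, r+10=b, e+10=o, s+10=c.

xywboc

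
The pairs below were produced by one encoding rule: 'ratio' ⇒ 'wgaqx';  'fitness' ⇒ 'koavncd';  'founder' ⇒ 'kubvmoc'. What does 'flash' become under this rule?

krhaq

In ratio: r→w is +5, a→g is +6, t→a is +7, i→q is +8 — the shift increases by 1 each position. Each letter shifts forward by (position + 5), i.e. 5, 6, 7, … — the shift grows by one for each successive letter.
On flash: f+5=k, l+6=r, a+7=h, s+8=a, h+9=q.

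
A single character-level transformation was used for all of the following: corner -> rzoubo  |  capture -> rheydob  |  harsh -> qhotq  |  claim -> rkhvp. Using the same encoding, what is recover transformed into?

This is an affine cipher: with a=0,…,z=25, each position x becomes (5x+7) mod 26.
For recover: r(17)→5·17+7≡14=o; e(4)→5·4+7≡1=b; c(2)→5·2+7≡17=r; o(14)→5·14+7≡25=z; v(21)→5·21+7≡8=i; e(4)→5·4+7≡1=b; r(17)→5·17+7≡14=o (all mod 26).

obrzibo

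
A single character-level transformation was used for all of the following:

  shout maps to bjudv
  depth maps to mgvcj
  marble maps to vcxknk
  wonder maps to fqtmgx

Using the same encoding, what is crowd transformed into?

Shifts by position in shout: pos 0: s→b (+9), pos 1: h→j (+2), pos 2: o→u (+6), pos 3: u→d (+9), pos 4: t→v (+2) — repeating every 3. It's a Vigenère-style cipher with numeric key [9,2,6]: position i shifts by key[i mod 3].
Applying it to crowd: c+9=l, r+2=t, o+6=u, w+9=f, d+2=f.

ltuff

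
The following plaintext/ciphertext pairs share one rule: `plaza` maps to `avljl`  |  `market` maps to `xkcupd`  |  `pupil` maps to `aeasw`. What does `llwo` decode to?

Shifts by position in plaza: pos 0: p→a (+11), pos 1: l→v (+10), pos 2: a→l (+11), pos 3: z→j (+10) — repeating every 2. The shifts repeat in a cycle of length 2: positions 0,1,… shift by +11, +10, then the pattern repeats.
Reversing it on llwo: l−11=a, l−10=b, w−11=l, o−10=e.

able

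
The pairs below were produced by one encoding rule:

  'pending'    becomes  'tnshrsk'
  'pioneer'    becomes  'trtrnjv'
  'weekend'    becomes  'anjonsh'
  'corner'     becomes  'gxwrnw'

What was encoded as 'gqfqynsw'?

Shifts by position in pending: pos 0: p→t (+4), pos 1: e→n (+9), pos 2: n→s (+5), pos 3: d→h (+4), pos 4: i→r (+9), pos 5: n→s (+5) — repeating every 3. A repeating key of period 3 is used — shifts +4, +9, +5 over and over.
Reversing it on gqfqynsw: g−4=c, q−9=h, f−5=a, q−4=m, y−9=p, n−5=i, s−4=o, w−9=n.

champion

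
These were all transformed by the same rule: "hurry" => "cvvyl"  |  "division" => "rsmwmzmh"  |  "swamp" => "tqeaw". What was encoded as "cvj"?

fry

The output letters match the input read backwards, each shifted +4: hurry reversed is yrruh. Two steps: reverse the string, then apply a Caesar shift of +4.
Decoding cvj: shift back: c−4=y, v−4=r, j−4=f → yrf; then reverse → fry.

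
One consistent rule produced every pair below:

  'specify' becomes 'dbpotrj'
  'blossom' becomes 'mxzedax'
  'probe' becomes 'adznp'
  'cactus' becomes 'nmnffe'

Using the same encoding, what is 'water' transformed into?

Shifts by position in specify: pos 0: s→d (+11), pos 1: p→b (+12), pos 2: e→p (+11), pos 3: c→o (+12) — repeating every 2. The shifts repeat in a cycle of length 2: positions 0,1,… shift by +11, +12, then the pattern repeats.
For water: w+11=h, a+12=m, t+11=e, e+12=q, r+11=c.

hmeqc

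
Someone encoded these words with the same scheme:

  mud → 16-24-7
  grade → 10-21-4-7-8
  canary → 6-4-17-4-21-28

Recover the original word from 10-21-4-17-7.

m is letter #13 and maps to 16: an offset of 3. Letters become their 1-based position plus 3 (so a→4, b→5, …).
Reversing it on 10-21-4-17-7: 10→(10−3)÷1=7=g, 21→(21−3)÷1=18=r, 4→(4−3)÷1=1=a, 17→(17−3)÷1=14=n, 7→(7−3)÷1=4=d.

grand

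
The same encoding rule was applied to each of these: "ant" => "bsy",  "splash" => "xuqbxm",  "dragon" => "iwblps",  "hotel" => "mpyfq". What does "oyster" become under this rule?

Two shifts are in play — +1 for a/e/i/o/u, +5 for every other letter.
For oyster: o(vowel)+1=p, y(cons)+5=d, s(cons)+5=x, t(cons)+5=y, e(vowel)+1=f, r(cons)+5=w.

pdxyfw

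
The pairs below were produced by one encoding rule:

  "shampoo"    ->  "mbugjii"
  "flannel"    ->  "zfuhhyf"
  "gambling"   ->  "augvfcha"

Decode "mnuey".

stake

Compare letters: s→m is +20, h→b is +20, a→u is +20 — a constant shift. Every letter moves 20 places later in the alphabet, wrapping around z→a.
Reversing it on mnuey: m−20=s, n−20=t, u−20=a, e−20=k, y−20=e.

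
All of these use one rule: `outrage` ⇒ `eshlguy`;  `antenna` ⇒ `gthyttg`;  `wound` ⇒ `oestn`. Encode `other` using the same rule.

o(14)→e(4) and u(20)→s(18) fit y≡11x+6 (mod 26); the inverse of 11 mod 26 is 19. This is an affine cipher: with a=0,…,z=25, each position x becomes (11x+6) mod 26.
Applying it to other: o(14)→11·14+6≡4=e; t(19)→11·19+6≡7=h; h(7)→11·7+6≡5=f; e(4)→11·4+6≡24=y; r(17)→11·17+6≡11=l (all mod 26).

ehfyl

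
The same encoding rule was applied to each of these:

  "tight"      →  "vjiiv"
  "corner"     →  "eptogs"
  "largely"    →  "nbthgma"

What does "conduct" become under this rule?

eppewdv

A repeating key of period 2 is used — shifts +2, +1 over and over.
For conduct: c+2=e, o+1=p, n+2=p, d+1=e, u+2=w, c+1=d, t+2=v.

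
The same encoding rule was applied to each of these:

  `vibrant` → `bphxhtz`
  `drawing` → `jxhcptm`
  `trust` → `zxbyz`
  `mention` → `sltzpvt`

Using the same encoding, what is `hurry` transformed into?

The shift depends on letter class: consonant v→b is +6, but vowel i→p is +7. Two shifts are in play — +7 for a/e/i/o/u, +6 for every other letter.
For hurry: h(cons)+6=n, u(vowel)+7=b, r(cons)+6=x, r(cons)+6=x, y(cons)+6=e.

nbxxe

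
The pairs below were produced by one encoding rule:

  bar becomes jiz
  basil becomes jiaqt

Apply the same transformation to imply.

quxtg

Compare letters: b→j is +8, a→i is +8, r→z is +8 — a constant shift. Each letter is shifted forward by 8 in the alphabet (a Caesar shift of +8).
Applying it to imply: i+8=q, m+8=u, p+8=x, l+8=t, y+8=g.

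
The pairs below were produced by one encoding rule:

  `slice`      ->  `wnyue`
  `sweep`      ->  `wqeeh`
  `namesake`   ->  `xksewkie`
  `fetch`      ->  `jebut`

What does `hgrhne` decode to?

purple

This is an affine cipher: with a=0,…,z=25, each position x becomes (5x+10) mod 26.
Reversing it on hgrhne: h(7)→21·(7−10)≡15=p; g(6)→21·(6−10)≡20=u; r(17)→21·(17−10)≡17=r; h(7)→21·(7−10)≡15=p; n(13)→21·(13−10)≡11=l; e(4)→21·(4−10)≡4=e (all mod 26).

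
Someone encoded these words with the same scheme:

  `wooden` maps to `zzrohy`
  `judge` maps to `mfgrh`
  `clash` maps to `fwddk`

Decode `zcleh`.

write

Shifts by position in wooden: pos 0: w→z (+3), pos 1: o→z (+11), pos 2: o→r (+3), pos 3: d→o (+11) — repeating every 2. It's a Vigenère-style cipher with numeric key [3,11]: position i shifts by key[i mod 2].
Undoing it on zcleh: z−3=w, c−11=r, l−3=i, e−11=t, h−3=e.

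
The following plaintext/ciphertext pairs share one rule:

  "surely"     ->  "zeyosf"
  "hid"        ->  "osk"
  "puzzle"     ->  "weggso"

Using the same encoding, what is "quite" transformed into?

xesao

The shift depends on letter class: consonant s→z is +7, but vowel u→e is +10. Two shifts are in play — +10 for a/e/i/o/u, +7 for every other letter.
Applying it to quite: q(cons)+7=x, u(vowel)+10=e, i(vowel)+10=s, t(cons)+7=a, e(vowel)+10=o.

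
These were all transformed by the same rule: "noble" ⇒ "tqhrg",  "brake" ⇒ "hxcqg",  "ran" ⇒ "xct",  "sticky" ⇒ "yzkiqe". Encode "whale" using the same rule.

cncrg

The rule splits by letter class: vowels +2, consonants +6.
On whale: w(cons)+6=c, h(cons)+6=n, a(vowel)+2=c, l(cons)+6=r, e(vowel)+2=g.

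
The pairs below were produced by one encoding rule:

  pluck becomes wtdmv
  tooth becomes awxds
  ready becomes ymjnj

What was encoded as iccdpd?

The shift increases by 1 at each position, starting from +7: 7, 8, 9, ….
Decoding iccdpd: i−7=b, c−8=u, c−9=t, d−10=t, p−11=e, d−12=r.

butter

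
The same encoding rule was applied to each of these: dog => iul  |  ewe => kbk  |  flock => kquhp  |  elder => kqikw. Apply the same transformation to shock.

xmuhp

The shift depends on letter class: consonant d→i is +5, but vowel o→u is +6. Two shifts are in play — +6 for a/e/i/o/u, +5 for every other letter.
On shock: s(cons)+5=x, h(cons)+5=m, o(vowel)+6=u, c(cons)+5=h, k(cons)+5=p.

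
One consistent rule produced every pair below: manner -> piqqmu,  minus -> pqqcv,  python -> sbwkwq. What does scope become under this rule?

The shift depends on letter class: consonant m→p is +3, but vowel a→i is +8. Two shifts are in play — +8 for a/e/i/o/u, +3 for every other letter.
On scope: s(cons)+3=v, c(cons)+3=f, o(vowel)+8=w, p(cons)+3=s, e(vowel)+8=m.

vfwsm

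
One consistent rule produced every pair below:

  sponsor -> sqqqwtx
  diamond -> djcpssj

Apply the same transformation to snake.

socni

Each letter shifts forward by its position index (0, 1, 2, …) — the shift grows by one for each successive letter.
For snake: s+0=s, n+1=o, a+2=c, k+3=n, e+4=i.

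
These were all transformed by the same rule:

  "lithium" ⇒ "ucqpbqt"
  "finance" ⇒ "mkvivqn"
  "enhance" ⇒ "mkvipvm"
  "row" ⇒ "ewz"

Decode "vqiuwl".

The output letters match the input read backwards, each shifted +8: lithium reversed is muihtil. Read the word backwards and shift each letter +8.
Decoding vqiuwl: shift back: v−8=n, q−8=i, i−8=a, u−8=m, w−8=o, l−8=d → niamod; then reverse → domain.

domain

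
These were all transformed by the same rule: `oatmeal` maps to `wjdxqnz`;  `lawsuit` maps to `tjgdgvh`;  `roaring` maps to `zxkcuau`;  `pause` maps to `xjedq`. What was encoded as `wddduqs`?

outside

In oatmeal: o→w is +8, a→j is +9, t→d is +10, m→x is +11 — the shift increases by 1 each position. The shift increases by 1 at each position, starting from +8: 8, 9, 10, ….
Decoding wddduqs: w−8=o, d−9=u, d−10=t, d−11=s, u−12=i, q−13=d, s−14=e.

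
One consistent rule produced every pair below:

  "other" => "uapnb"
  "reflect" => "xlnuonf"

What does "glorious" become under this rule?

mswaszgf

The shift increases by 1 at each position, starting from +6: 6, 7, 8, ….
On glorious: g+6=m, l+7=s, o+8=w, r+9=a, i+10=s, o+11=z, u+12=g, s+13=f.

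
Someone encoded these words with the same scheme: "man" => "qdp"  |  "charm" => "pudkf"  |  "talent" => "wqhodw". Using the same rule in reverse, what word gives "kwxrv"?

The word is reversed, then every letter is shifted forward by 3.
Decoding kwxrv: shift back: k−3=h, w−3=t, x−3=u, r−3=o, v−3=s → htuos; then reverse → south.

south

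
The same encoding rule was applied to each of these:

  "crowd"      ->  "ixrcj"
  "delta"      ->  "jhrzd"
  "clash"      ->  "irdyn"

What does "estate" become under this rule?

The shift depends on letter class: consonant c→i is +6, but vowel o→r is +3. The rule splits by letter class: vowels +3, consonants +6.
Applying it to estate: e(vowel)+3=h, s(cons)+6=y, t(cons)+6=z, a(vowel)+3=d, t(cons)+6=z, e(vowel)+3=h.

hyzdzh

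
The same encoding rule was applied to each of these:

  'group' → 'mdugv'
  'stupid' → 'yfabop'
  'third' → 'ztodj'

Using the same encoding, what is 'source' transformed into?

Shifts by position in group: pos 0: g→m (+6), pos 1: r→d (+12), pos 2: o→u (+6), pos 3: u→g (+12) — repeating every 2. The shifts repeat in a cycle of length 2: positions 0,1,… shift by +6, +12, then the pattern repeats.
Applying it to source: s+6=y, o+12=a, u+6=a, r+12=d, c+6=i, e+12=q.

yaadiq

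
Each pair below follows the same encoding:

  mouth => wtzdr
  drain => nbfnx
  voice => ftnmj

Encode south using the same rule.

ctzdr

The shift depends on letter class: consonant m→w is +10, but vowel o→t is +5. Vowels shift forward by 5 and consonants shift forward by 10.
Applying it to south: s(cons)+10=c, o(vowel)+5=t, u(vowel)+5=z, t(cons)+10=d, h(cons)+10=r.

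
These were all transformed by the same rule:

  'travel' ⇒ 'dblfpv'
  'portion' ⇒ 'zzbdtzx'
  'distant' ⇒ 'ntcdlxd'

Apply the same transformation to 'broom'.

lbzzw

Two shifts are in play — +11 for a/e/i/o/u, +10 for every other letter.
For broom: b(cons)+10=l, r(cons)+10=b, o(vowel)+11=z, o(vowel)+11=z, m(cons)+10=w.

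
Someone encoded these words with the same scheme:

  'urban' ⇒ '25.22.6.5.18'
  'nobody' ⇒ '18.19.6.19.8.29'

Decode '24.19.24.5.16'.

u is letter #21 and maps to 25: an offset of 4. The number is (letter's place in the alphabet, a=1) + 4.
Undoing it on 24.19.24.5.16: 24→(24−4)÷1=20=t, 19→(19−4)÷1=15=o, 24→(24−4)÷1=20=t, 5→(5−4)÷1=1=a, 16→(16−4)÷1=12=l.

total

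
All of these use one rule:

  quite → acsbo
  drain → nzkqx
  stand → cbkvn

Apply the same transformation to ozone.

yhyvo

Shifts by position in quite: pos 0: q→a (+10), pos 1: u→c (+8), pos 2: i→s (+10), pos 3: t→b (+8) — repeating every 2. A repeating key of period 2 is used — shifts +10, +8 over and over.
For ozone: o+10=y, z+8=h, o+10=y, n+8=v, e+10=o.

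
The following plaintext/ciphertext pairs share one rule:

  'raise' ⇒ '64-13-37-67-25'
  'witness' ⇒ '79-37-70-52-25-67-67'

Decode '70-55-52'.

With a=1..z=26, the number is 3·pos + 10.
Undoing it on 70-55-52: 70→(70−10)÷3=20=t, 55→(55−10)÷3=15=o, 52→(52−10)÷3=14=n.

ton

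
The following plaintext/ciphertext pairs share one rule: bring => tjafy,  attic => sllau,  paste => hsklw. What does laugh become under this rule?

Compare letters: b→t is +18, r→j is +18, i→a is +18 — a constant shift. This is a Caesar cipher with shift 18.
On laugh: l+18=d, a+18=s, u+18=m, g+18=y, h+18=z.

dsmyz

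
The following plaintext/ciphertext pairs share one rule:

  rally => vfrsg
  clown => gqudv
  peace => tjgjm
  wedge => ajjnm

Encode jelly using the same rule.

njrsg

Each letter shifts forward by (position + 4), i.e. 4, 5, 6, … — the shift grows by one for each successive letter.
For jelly: j+4=n, e+5=j, l+6=r, l+7=s, y+8=g.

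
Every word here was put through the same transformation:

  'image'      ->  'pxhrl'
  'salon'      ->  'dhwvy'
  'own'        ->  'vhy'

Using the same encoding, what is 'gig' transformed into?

Vowels shift forward by 7 and consonants shift forward by 11.
For gig: g(cons)+11=r, i(vowel)+7=p, g(cons)+11=r.

rpr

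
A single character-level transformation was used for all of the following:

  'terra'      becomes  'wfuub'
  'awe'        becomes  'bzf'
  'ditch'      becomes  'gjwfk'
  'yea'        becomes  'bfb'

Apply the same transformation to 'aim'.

The shift depends on letter class: consonant t→w is +3, but vowel e→f is +1. The rule splits by letter class: vowels +1, consonants +3.
For aim: a(vowel)+1=b, i(vowel)+1=j, m(cons)+3=p.

bjp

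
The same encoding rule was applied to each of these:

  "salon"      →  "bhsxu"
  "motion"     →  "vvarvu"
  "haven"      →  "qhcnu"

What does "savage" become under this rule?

The shifts repeat in a cycle of length 3: positions 0,1,… shift by +9, +7, +7, then the pattern repeats.
On savage: s+9=b, a+7=h, v+7=c, a+9=j, g+7=n, e+7=l.

bhcjnl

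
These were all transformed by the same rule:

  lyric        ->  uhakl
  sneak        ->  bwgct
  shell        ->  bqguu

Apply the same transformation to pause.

The shift depends on letter class: consonant l→u is +9, but vowel i→k is +2. The rule splits by letter class: vowels +2, consonants +9.
For pause: p(cons)+9=y, a(vowel)+2=c, u(vowel)+2=w, s(cons)+9=b, e(vowel)+2=g.

ycwbg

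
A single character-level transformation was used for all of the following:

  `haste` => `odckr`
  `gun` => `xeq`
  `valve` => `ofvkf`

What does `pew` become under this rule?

goz

Read the word backwards and shift each letter +10.
On pew: reverse → wep; then shift: w+10=g, e+10=o, p+10=z.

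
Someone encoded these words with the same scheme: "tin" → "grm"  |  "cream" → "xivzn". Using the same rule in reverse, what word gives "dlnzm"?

Each letter is replaced by its mirror in the alphabet: a↔z, b↔y, c↔x, and so on (the Atbash cipher).
Undoing it on dlnzm: d↔w, l↔o, n↔m, z↔a, m↔n.

woman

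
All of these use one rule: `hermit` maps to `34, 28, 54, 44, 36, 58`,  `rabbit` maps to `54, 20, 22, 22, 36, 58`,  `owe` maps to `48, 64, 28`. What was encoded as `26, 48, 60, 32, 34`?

dough

h(#8)→34 and e(#5)→28: differences scale by 2, so n = 2·pos + 18. The formula is n = 2×(alphabet index, a=1) + 18.
Reversing it on 26, 48, 60, 32, 34: 26→(26−18)÷2=4=d, 48→(48−18)÷2=15=o, 60→(60−18)÷2=21=u, 32→(32−18)÷2=7=g, 34→(34−18)÷2=8=h.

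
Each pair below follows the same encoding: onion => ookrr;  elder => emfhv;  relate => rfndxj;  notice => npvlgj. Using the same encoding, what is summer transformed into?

In onion: o→o is +0, n→o is +1, i→k is +2, o→r is +3 — the shift increases by 1 each position. The shift increases by 1 at each position, starting from +0: 0, 1, 2, ….
On summer: s+0=s, u+1=v, m+2=o, m+3=p, e+4=i, r+5=w.

svopiw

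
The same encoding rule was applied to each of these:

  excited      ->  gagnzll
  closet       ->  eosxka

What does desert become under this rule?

Letter i (0-indexed) is shifted by i+2, so successive shifts are 2, 3, 4, ….
Applying it to desert: d+2=f, e+3=h, s+4=w, e+5=j, r+6=x, t+7=a.

fhwjxa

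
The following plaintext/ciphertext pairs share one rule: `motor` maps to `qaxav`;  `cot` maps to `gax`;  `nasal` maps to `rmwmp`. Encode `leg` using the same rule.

The shift depends on letter class: consonant m→q is +4, but vowel o→a is +12. The rule splits by letter class: vowels +12, consonants +4.
For leg: l(cons)+4=p, e(vowel)+12=q, g(cons)+4=k.

pqk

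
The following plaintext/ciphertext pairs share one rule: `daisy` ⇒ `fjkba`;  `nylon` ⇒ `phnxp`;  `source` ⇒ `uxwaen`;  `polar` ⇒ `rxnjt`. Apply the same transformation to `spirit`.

uykakc

Shifts by position in daisy: pos 0: d→f (+2), pos 1: a→j (+9), pos 2: i→k (+2), pos 3: s→b (+9) — repeating every 2. It's a Vigenère-style cipher with numeric key [2,9]: position i shifts by key[i mod 2].
Applying it to spirit: s+2=u, p+9=y, i+2=k, r+9=a, i+2=k, t+9=c.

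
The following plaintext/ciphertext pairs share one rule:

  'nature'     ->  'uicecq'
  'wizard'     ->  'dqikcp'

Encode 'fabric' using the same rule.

In nature: n→u is +7, a→i is +8, t→c is +9, u→e is +10 — the shift increases by 1 each position. Each letter shifts forward by (position + 7), i.e. 7, 8, 9, … — the shift grows by one for each successive letter.
Applying it to fabric: f+7=m, a+8=i, b+9=k, r+10=b, i+11=t, c+12=o.

mikbto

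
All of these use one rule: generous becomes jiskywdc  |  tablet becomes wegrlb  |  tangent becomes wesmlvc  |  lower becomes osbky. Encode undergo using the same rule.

xrikyox

Letter i (0-indexed) is shifted by i+3, so successive shifts are 3, 4, 5, ….
On undergo: u+3=x, n+4=r, d+5=i, e+6=k, r+7=y, g+8=o, o+9=x.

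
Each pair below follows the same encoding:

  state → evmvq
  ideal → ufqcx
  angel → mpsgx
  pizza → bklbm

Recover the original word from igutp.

Shifts by position in state: pos 0: s→e (+12), pos 1: t→v (+2), pos 2: a→m (+12), pos 3: t→v (+2) — repeating every 2. A repeating key of period 2 is used — shifts +12, +2 over and over.
Reversing it on igutp: i−12=w, g−2=e, u−12=i, t−2=r, p−12=d.

weird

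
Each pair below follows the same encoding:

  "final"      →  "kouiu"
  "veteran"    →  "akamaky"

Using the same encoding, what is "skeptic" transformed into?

xqlxcsn

In final: f→k is +5, i→o is +6, n→u is +7, a→i is +8 — the shift increases by 1 each position. Each letter shifts forward by (position + 5), i.e. 5, 6, 7, … — the shift grows by one for each successive letter.
For skeptic: s+5=x, k+6=q, e+7=l, p+8=x, t+9=c, i+10=s, c+11=n.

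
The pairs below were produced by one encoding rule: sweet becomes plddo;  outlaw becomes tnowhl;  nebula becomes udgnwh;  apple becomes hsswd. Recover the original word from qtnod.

s(18)→p(15) and w(22)→l(11) fit y≡25x+7 (mod 26); the inverse of 25 mod 26 is 25. Each letter's alphabet position (a=0..z=25) is mapped through 25·x+7 mod 26 — an affine cipher.
Undoing it on qtnod: q(16)→25·(16−7)≡17=r; t(19)→25·(19−7)≡14=o; n(13)→25·(13−7)≡20=u; o(14)→25·(14−7)≡19=t; d(3)→25·(3−7)≡4=e (all mod 26).

route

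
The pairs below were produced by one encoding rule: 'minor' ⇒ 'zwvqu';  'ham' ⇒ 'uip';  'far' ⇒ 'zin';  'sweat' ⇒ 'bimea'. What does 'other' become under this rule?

The word is reversed, then every letter is shifted forward by 8.
For other: reverse → rehto; then shift: r+8=z, e+8=m, h+8=p, t+8=b, o+8=w.

zmpbw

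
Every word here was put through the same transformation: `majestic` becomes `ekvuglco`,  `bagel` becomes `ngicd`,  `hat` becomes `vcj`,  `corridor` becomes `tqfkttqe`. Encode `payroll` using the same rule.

nnqtacr

The word is reversed, then every letter is shifted forward by 2.
For payroll: reverse → lloryap; then shift: l+2=n, l+2=n, o+2=q, r+2=t, y+2=a, a+2=c, p+2=r.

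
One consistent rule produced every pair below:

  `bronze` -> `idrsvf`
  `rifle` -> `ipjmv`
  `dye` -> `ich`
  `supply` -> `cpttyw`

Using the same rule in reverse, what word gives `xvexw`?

Read the word backwards and shift each letter +4.
Undoing it on xvexw: shift back: x−4=t, v−4=r, e−4=a, x−4=t, w−4=s → trats; then reverse → start.

start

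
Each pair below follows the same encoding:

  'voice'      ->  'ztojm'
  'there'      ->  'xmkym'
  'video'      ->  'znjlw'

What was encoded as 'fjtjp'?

bench

In voice: v→z is +4, o→t is +5, i→o is +6, c→j is +7 — the shift increases by 1 each position. The shift increases by 1 at each position, starting from +4: 4, 5, 6, ….
Undoing it on fjtjp: f−4=b, j−5=e, t−6=n, j−7=c, p−8=h.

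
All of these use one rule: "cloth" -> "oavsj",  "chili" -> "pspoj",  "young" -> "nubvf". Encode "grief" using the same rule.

mlpyn

The output letters match the input read backwards, each shifted +7: cloth reversed is htolc. Two steps: reverse the string, then apply a Caesar shift of +7.
For grief: reverse → feirg; then shift: f+7=m, e+7=l, i+7=p, r+7=y, g+7=n.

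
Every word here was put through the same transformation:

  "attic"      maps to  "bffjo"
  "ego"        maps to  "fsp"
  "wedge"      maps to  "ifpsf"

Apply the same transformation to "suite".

The shift depends on letter class: consonant t→f is +12, but vowel a→b is +1. Two shifts are in play — +1 for a/e/i/o/u, +12 for every other letter.
For suite: s(cons)+12=e, u(vowel)+1=v, i(vowel)+1=j, t(cons)+12=f, e(vowel)+1=f.

evjff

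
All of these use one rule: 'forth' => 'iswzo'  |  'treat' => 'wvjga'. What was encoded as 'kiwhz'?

herbs

In forth: f→i is +3, o→s is +4, r→w is +5, t→z is +6 — the shift increases by 1 each position. Letter i (0-indexed) is shifted by i+3, so successive shifts are 3, 4, 5, ….
Decoding kiwhz: k−3=h, i−4=e, w−5=r, h−6=b, z−7=s.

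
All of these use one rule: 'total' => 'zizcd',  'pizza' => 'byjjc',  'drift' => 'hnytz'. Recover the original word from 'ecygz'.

waist

t(19)→z(25) and o(14)→i(8) fit y≡19x+2 (mod 26); the inverse of 19 mod 26 is 11. Treating letters as 0–25, the rule is x ↦ 19x + 2 (mod 26).
Reversing it on ecygz: e(4)→11·(4−2)≡22=w; c(2)→11·(2−2)≡0=a; y(24)→11·(24−2)≡8=i; g(6)→11·(6−2)≡18=s; z(25)→11·(25−2)≡19=t (all mod 26).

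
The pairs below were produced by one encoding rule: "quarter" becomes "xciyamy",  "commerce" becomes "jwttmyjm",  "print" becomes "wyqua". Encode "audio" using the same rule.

ickqw

The shift depends on letter class: consonant q→x is +7, but vowel u→c is +8. Two shifts are in play — +8 for a/e/i/o/u, +7 for every other letter.
On audio: a(vowel)+8=i, u(vowel)+8=c, d(cons)+7=k, i(vowel)+8=q, o(vowel)+8=w.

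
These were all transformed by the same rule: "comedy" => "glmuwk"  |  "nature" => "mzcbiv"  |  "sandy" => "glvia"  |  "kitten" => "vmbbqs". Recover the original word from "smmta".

sleek

Two steps: reverse the string, then apply a Caesar shift of +8.
Undoing it on smmta: shift back: s−8=k, m−8=e, m−8=e, t−8=l, a−8=s → keels; then reverse → sleek.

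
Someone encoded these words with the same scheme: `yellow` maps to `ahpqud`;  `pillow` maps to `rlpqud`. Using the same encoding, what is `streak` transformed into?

uwvjgr

In yellow: y→a is +2, e→h is +3, l→p is +4, l→q is +5 — the shift increases by 1 each position. The shift increases by 1 at each position, starting from +2: 2, 3, 4, ….
Applying it to streak: s+2=u, t+3=w, r+4=v, e+5=j, a+6=g, k+7=r.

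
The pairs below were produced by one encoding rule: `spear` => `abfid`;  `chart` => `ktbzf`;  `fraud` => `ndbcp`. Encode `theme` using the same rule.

btfuq

Shifts by position in spear: pos 0: s→a (+8), pos 1: p→b (+12), pos 2: e→f (+1), pos 3: a→i (+8), pos 4: r→d (+12) — repeating every 3. It's a Vigenère-style cipher with numeric key [8,12,1]: position i shifts by key[i mod 3].
On theme: t+8=b, h+12=t, e+1=f, m+8=u, e+12=q.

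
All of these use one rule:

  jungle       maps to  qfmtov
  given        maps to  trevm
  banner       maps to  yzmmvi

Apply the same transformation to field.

Each pair mirrors across the alphabet (j↔q, u↔f, n↔m): positions sum to 25. This is the alphabet-reversal cipher (Atbash): a becomes z, b becomes y, etc.
For field: f↔u, i↔r, e↔v, l↔o, d↔w.

urvow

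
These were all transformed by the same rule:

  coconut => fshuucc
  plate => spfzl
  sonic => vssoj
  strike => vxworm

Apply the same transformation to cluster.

In coconut: c→f is +3, o→s is +4, c→h is +5, o→u is +6 — the shift increases by 1 each position. Each letter shifts forward by (position + 3), i.e. 3, 4, 5, … — the shift grows by one for each successive letter.
For cluster: c+3=f, l+4=p, u+5=z, s+6=y, t+7=a, e+8=m, r+9=a.

fpzyama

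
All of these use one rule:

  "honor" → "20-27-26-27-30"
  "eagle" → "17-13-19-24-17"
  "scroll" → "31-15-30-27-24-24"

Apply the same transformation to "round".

Letters become their 1-based position plus 12 (so a→13, b→14, …).
On round: r=18→30, o=15→27, u=21→33, n=14→26, d=4→16.

30-27-33-26-16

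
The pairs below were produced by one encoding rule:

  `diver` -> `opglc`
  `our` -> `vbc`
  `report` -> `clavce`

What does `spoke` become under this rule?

davvl

Two shifts are in play — +7 for a/e/i/o/u, +11 for every other letter.
For spoke: s(cons)+11=d, p(cons)+11=a, o(vowel)+7=v, k(cons)+11=v, e(vowel)+7=l.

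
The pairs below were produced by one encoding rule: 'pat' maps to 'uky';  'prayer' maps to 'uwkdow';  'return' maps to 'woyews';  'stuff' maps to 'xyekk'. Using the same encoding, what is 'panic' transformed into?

The shift depends on letter class: consonant p→u is +5, but vowel a→k is +10. The rule splits by letter class: vowels +10, consonants +5.
Applying it to panic: p(cons)+5=u, a(vowel)+10=k, n(cons)+5=s, i(vowel)+10=s, c(cons)+5=h.

ukssh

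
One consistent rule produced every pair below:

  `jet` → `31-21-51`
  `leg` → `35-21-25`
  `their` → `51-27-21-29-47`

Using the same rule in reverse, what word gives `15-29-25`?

big

Each letter becomes 2×(its alphabet position, a=1..z=26) + 11.
Reversing it on 15-29-25: 15→(15−11)÷2=2=b, 29→(29−11)÷2=9=i, 25→(25−11)÷2=7=g.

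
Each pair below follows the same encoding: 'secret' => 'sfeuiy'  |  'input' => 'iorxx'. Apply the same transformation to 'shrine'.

sitlrj

In secret: s→s is +0, e→f is +1, c→e is +2, r→u is +3 — the shift increases by 1 each position. The shift increases by 1 at each position, starting from +0: 0, 1, 2, ….
On shrine: s+0=s, h+1=i, r+2=t, i+3=l, n+4=r, e+5=j.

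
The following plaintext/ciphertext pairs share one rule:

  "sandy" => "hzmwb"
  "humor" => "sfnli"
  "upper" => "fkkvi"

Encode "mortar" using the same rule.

nligzi

Each pair mirrors across the alphabet (s↔h, a↔z, n↔m): positions sum to 25. This is the alphabet-reversal cipher (Atbash): a becomes z, b becomes y, etc.
On mortar: m↔n, o↔l, r↔i, t↔g, a↔z, r↔i.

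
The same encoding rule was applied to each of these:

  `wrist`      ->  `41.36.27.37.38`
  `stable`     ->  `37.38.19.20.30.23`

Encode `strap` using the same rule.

37.38.36.19.34

w is letter #23 and maps to 41: an offset of 18. The number is (letter's place in the alphabet, a=1) + 18.
On strap: s=19→37, t=20→38, r=18→36, a=1→19, p=16→34.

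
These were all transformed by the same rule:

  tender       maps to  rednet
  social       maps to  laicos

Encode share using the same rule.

The output letters match the input read backwards: tender reversed is rednet. It's just the letters in reverse order.
Applying it to share: reverse → erahs.

erahs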